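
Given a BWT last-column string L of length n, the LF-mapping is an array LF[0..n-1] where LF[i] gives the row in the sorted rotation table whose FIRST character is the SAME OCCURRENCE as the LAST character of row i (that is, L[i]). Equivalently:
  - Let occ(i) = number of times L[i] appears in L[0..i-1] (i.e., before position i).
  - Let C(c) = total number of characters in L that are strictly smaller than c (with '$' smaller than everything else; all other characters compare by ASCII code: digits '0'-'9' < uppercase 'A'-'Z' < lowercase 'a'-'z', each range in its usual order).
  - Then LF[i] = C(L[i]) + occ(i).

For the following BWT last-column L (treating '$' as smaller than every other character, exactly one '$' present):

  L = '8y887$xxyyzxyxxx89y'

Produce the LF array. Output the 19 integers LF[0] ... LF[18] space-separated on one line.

Char counts: '$':1, '7':1, '8':4, '9':1, 'x':6, 'y':5, 'z':1
C (first-col start): C('$')=0, C('7')=1, C('8')=2, C('9')=6, C('x')=7, C('y')=13, C('z')=18
L[0]='8': occ=0, LF[0]=C('8')+0=2+0=2
L[1]='y': occ=0, LF[1]=C('y')+0=13+0=13
L[2]='8': occ=1, LF[2]=C('8')+1=2+1=3
L[3]='8': occ=2, LF[3]=C('8')+2=2+2=4
L[4]='7': occ=0, LF[4]=C('7')+0=1+0=1
L[5]='$': occ=0, LF[5]=C('$')+0=0+0=0
L[6]='x': occ=0, LF[6]=C('x')+0=7+0=7
L[7]='x': occ=1, LF[7]=C('x')+1=7+1=8
L[8]='y': occ=1, LF[8]=C('y')+1=13+1=14
L[9]='y': occ=2, LF[9]=C('y')+2=13+2=15
L[10]='z': occ=0, LF[10]=C('z')+0=18+0=18
L[11]='x': occ=2, LF[11]=C('x')+2=7+2=9
L[12]='y': occ=3, LF[12]=C('y')+3=13+3=16
L[13]='x': occ=3, LF[13]=C('x')+3=7+3=10
L[14]='x': occ=4, LF[14]=C('x')+4=7+4=11
L[15]='x': occ=5, LF[15]=C('x')+5=7+5=12
L[16]='8': occ=3, LF[16]=C('8')+3=2+3=5
L[17]='9': occ=0, LF[17]=C('9')+0=6+0=6
L[18]='y': occ=4, LF[18]=C('y')+4=13+4=17

Answer: 2 13 3 4 1 0 7 8 14 15 18 9 16 10 11 12 5 6 17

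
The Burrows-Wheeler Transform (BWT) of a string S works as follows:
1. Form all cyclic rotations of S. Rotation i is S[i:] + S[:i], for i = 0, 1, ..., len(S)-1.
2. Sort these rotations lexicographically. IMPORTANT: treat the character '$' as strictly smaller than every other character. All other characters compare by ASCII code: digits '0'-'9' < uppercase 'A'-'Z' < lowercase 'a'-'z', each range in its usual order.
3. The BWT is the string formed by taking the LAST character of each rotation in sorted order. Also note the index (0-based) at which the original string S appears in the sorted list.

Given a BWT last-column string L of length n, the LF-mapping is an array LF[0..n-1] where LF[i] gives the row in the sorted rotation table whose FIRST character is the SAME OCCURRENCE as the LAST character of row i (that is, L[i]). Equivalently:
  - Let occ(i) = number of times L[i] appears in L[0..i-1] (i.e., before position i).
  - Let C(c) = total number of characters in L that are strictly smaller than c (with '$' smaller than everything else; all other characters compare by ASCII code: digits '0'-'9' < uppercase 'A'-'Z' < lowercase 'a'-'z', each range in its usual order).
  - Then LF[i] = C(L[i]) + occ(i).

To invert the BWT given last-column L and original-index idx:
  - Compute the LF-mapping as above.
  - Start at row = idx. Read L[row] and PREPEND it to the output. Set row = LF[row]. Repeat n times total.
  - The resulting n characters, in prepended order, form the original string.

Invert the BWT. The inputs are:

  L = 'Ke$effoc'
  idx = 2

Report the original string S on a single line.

Answer: coffeeK$

Derivation:
LF mapping: 1 3 0 4 5 6 7 2
Walk LF starting at row 2, prepending L[row]:
  step 1: row=2, L[2]='$', prepend. Next row=LF[2]=0
  step 2: row=0, L[0]='K', prepend. Next row=LF[0]=1
  step 3: row=1, L[1]='e', prepend. Next row=LF[1]=3
  step 4: row=3, L[3]='e', prepend. Next row=LF[3]=4
  step 5: row=4, L[4]='f', prepend. Next row=LF[4]=5
  step 6: row=5, L[5]='f', prepend. Next row=LF[5]=6
  step 7: row=6, L[6]='o', prepend. Next row=LF[6]=7
  step 8: row=7, L[7]='c', prepend. Next row=LF[7]=2
Reversed output: coffeeK$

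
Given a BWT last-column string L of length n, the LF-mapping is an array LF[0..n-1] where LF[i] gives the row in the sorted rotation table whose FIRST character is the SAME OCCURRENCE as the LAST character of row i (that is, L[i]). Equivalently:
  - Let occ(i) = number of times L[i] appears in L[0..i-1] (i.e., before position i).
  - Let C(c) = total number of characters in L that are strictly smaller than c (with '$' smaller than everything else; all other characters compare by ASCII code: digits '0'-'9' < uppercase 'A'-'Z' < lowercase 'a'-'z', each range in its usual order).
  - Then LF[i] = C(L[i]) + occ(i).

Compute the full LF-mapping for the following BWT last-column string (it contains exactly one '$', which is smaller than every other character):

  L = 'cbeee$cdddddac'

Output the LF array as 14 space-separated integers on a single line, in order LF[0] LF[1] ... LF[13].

Answer: 3 2 11 12 13 0 4 6 7 8 9 10 1 5

Derivation:
Char counts: '$':1, 'a':1, 'b':1, 'c':3, 'd':5, 'e':3
C (first-col start): C('$')=0, C('a')=1, C('b')=2, C('c')=3, C('d')=6, C('e')=11
L[0]='c': occ=0, LF[0]=C('c')+0=3+0=3
L[1]='b': occ=0, LF[1]=C('b')+0=2+0=2
L[2]='e': occ=0, LF[2]=C('e')+0=11+0=11
L[3]='e': occ=1, LF[3]=C('e')+1=11+1=12
L[4]='e': occ=2, LF[4]=C('e')+2=11+2=13
L[5]='$': occ=0, LF[5]=C('$')+0=0+0=0
L[6]='c': occ=1, LF[6]=C('c')+1=3+1=4
L[7]='d': occ=0, LF[7]=C('d')+0=6+0=6
L[8]='d': occ=1, LF[8]=C('d')+1=6+1=7
L[9]='d': occ=2, LF[9]=C('d')+2=6+2=8
L[10]='d': occ=3, LF[10]=C('d')+3=6+3=9
L[11]='d': occ=4, LF[11]=C('d')+4=6+4=10
L[12]='a': occ=0, LF[12]=C('a')+0=1+0=1
L[13]='c': occ=2, LF[13]=C('c')+2=3+2=5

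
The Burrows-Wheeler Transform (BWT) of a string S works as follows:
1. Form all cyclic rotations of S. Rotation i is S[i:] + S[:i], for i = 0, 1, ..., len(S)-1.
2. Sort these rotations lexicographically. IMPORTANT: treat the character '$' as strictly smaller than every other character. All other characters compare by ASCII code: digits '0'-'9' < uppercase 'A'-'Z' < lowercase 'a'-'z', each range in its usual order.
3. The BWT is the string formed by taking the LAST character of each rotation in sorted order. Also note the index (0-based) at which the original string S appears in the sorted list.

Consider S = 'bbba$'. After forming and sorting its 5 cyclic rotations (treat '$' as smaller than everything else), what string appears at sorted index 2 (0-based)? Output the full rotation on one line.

Answer: ba$bb

Derivation:
All 5 rotations (rotation i = S[i:]+S[:i]):
  rot[0] = bbba$
  rot[1] = bba$b
  rot[2] = ba$bb
  rot[3] = a$bbb
  rot[4] = $bbba
Sorted (with $ < everything):
  sorted[0] = $bbba
  sorted[1] = a$bbb
  sorted[2] = ba$bb
  sorted[3] = bba$b
  sorted[4] = bbba$
sorted[2] = ba$bb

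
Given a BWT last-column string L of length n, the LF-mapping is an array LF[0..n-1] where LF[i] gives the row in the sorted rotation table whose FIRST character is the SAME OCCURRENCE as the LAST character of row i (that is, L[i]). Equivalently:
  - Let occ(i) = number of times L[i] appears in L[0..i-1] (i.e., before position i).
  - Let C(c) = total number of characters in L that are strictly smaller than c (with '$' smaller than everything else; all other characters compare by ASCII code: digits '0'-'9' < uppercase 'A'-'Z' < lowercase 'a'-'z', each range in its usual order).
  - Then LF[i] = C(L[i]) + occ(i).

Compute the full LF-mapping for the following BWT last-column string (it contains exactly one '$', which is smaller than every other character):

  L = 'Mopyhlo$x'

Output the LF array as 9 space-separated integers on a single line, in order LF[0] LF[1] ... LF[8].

Char counts: '$':1, 'M':1, 'h':1, 'l':1, 'o':2, 'p':1, 'x':1, 'y':1
C (first-col start): C('$')=0, C('M')=1, C('h')=2, C('l')=3, C('o')=4, C('p')=6, C('x')=7, C('y')=8
L[0]='M': occ=0, LF[0]=C('M')+0=1+0=1
L[1]='o': occ=0, LF[1]=C('o')+0=4+0=4
L[2]='p': occ=0, LF[2]=C('p')+0=6+0=6
L[3]='y': occ=0, LF[3]=C('y')+0=8+0=8
L[4]='h': occ=0, LF[4]=C('h')+0=2+0=2
L[5]='l': occ=0, LF[5]=C('l')+0=3+0=3
L[6]='o': occ=1, LF[6]=C('o')+1=4+1=5
L[7]='$': occ=0, LF[7]=C('$')+0=0+0=0
L[8]='x': occ=0, LF[8]=C('x')+0=7+0=7

Answer: 1 4 6 8 2 3 5 0 7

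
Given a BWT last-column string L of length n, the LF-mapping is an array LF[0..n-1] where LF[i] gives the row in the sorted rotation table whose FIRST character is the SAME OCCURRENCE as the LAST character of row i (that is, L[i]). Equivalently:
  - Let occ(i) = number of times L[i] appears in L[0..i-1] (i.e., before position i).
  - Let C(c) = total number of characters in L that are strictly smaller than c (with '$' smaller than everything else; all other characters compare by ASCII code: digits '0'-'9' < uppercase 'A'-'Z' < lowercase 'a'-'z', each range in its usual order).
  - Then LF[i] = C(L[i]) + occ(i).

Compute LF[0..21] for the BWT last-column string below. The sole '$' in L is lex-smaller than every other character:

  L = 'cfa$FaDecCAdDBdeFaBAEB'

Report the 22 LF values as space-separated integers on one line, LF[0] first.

Char counts: '$':1, 'A':2, 'B':3, 'C':1, 'D':2, 'E':1, 'F':2, 'a':3, 'c':2, 'd':2, 'e':2, 'f':1
C (first-col start): C('$')=0, C('A')=1, C('B')=3, C('C')=6, C('D')=7, C('E')=9, C('F')=10, C('a')=12, C('c')=15, C('d')=17, C('e')=19, C('f')=21
L[0]='c': occ=0, LF[0]=C('c')+0=15+0=15
L[1]='f': occ=0, LF[1]=C('f')+0=21+0=21
L[2]='a': occ=0, LF[2]=C('a')+0=12+0=12
L[3]='$': occ=0, LF[3]=C('$')+0=0+0=0
L[4]='F': occ=0, LF[4]=C('F')+0=10+0=10
L[5]='a': occ=1, LF[5]=C('a')+1=12+1=13
L[6]='D': occ=0, LF[6]=C('D')+0=7+0=7
L[7]='e': occ=0, LF[7]=C('e')+0=19+0=19
L[8]='c': occ=1, LF[8]=C('c')+1=15+1=16
L[9]='C': occ=0, LF[9]=C('C')+0=6+0=6
L[10]='A': occ=0, LF[10]=C('A')+0=1+0=1
L[11]='d': occ=0, LF[11]=C('d')+0=17+0=17
L[12]='D': occ=1, LF[12]=C('D')+1=7+1=8
L[13]='B': occ=0, LF[13]=C('B')+0=3+0=3
L[14]='d': occ=1, LF[14]=C('d')+1=17+1=18
L[15]='e': occ=1, LF[15]=C('e')+1=19+1=20
L[16]='F': occ=1, LF[16]=C('F')+1=10+1=11
L[17]='a': occ=2, LF[17]=C('a')+2=12+2=14
L[18]='B': occ=1, LF[18]=C('B')+1=3+1=4
L[19]='A': occ=1, LF[19]=C('A')+1=1+1=2
L[20]='E': occ=0, LF[20]=C('E')+0=9+0=9
L[21]='B': occ=2, LF[21]=C('B')+2=3+2=5

Answer: 15 21 12 0 10 13 7 19 16 6 1 17 8 3 18 20 11 14 4 2 9 5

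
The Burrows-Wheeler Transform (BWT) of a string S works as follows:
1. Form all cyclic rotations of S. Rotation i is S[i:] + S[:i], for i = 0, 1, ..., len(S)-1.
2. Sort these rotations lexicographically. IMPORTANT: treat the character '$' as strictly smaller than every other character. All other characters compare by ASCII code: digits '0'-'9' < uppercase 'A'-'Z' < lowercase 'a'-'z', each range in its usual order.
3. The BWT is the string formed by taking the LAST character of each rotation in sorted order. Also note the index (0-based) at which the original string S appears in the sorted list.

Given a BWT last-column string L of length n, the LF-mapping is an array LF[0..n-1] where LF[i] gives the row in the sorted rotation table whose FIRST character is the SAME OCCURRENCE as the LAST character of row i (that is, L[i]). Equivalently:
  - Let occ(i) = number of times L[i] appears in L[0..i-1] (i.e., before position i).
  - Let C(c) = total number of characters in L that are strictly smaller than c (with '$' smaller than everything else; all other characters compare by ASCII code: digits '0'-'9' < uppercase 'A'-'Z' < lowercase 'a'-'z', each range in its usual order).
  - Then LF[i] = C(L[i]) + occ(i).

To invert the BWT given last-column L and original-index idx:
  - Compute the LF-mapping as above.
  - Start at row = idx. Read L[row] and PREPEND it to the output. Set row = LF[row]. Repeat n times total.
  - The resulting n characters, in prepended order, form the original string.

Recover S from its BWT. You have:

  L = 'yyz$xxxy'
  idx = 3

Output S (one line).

Answer: xyzxyxy$

Derivation:
LF mapping: 4 5 7 0 1 2 3 6
Walk LF starting at row 3, prepending L[row]:
  step 1: row=3, L[3]='$', prepend. Next row=LF[3]=0
  step 2: row=0, L[0]='y', prepend. Next row=LF[0]=4
  step 3: row=4, L[4]='x', prepend. Next row=LF[4]=1
  step 4: row=1, L[1]='y', prepend. Next row=LF[1]=5
  step 5: row=5, L[5]='x', prepend. Next row=LF[5]=2
  step 6: row=2, L[2]='z', prepend. Next row=LF[2]=7
  step 7: row=7, L[7]='y', prepend. Next row=LF[7]=6
  step 8: row=6, L[6]='x', prepend. Next row=LF[6]=3
Reversed output: xyzxyxy$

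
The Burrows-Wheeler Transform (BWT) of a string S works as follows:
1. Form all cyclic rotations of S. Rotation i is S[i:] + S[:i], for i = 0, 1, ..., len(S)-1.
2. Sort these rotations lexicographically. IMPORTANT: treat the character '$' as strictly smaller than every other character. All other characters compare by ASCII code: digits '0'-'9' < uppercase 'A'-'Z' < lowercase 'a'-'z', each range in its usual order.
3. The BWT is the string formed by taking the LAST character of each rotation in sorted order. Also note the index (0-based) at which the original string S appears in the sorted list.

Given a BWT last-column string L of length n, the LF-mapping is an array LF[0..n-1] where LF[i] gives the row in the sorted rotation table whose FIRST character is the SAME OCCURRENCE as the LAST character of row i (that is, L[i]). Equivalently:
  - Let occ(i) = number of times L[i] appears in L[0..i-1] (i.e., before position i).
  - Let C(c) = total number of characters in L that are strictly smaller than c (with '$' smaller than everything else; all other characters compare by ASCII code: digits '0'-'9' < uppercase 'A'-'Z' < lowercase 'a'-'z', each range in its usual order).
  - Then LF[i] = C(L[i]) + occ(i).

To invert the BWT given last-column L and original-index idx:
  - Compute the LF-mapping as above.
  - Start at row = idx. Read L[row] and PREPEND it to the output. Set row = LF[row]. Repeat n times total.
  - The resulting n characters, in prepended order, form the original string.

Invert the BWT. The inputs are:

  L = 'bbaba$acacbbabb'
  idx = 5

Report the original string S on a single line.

LF mapping: 6 7 1 8 2 0 3 13 4 14 9 10 5 11 12
Walk LF starting at row 5, prepending L[row]:
  step 1: row=5, L[5]='$', prepend. Next row=LF[5]=0
  step 2: row=0, L[0]='b', prepend. Next row=LF[0]=6
  step 3: row=6, L[6]='a', prepend. Next row=LF[6]=3
  step 4: row=3, L[3]='b', prepend. Next row=LF[3]=8
  step 5: row=8, L[8]='a', prepend. Next row=LF[8]=4
  step 6: row=4, L[4]='a', prepend. Next row=LF[4]=2
  step 7: row=2, L[2]='a', prepend. Next row=LF[2]=1
  step 8: row=1, L[1]='b', prepend. Next row=LF[1]=7
  step 9: row=7, L[7]='c', prepend. Next row=LF[7]=13
  step 10: row=13, L[13]='b', prepend. Next row=LF[13]=11
  step 11: row=11, L[11]='b', prepend. Next row=LF[11]=10
  step 12: row=10, L[10]='b', prepend. Next row=LF[10]=9
  step 13: row=9, L[9]='c', prepend. Next row=LF[9]=14
  step 14: row=14, L[14]='b', prepend. Next row=LF[14]=12
  step 15: row=12, L[12]='a', prepend. Next row=LF[12]=5
Reversed output: abcbbbcbaaabab$

Answer: abcbbbcbaaabab$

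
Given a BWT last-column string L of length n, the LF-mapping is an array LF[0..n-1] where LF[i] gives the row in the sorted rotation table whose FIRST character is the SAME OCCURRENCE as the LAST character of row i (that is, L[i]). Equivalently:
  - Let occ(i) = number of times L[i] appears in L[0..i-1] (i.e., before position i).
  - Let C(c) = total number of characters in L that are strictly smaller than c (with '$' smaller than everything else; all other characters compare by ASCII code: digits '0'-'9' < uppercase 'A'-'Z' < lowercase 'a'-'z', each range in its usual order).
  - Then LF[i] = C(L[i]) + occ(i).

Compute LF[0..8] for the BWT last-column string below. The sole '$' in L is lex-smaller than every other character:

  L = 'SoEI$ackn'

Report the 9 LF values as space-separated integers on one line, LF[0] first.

Answer: 3 8 1 2 0 4 5 6 7

Derivation:
Char counts: '$':1, 'E':1, 'I':1, 'S':1, 'a':1, 'c':1, 'k':1, 'n':1, 'o':1
C (first-col start): C('$')=0, C('E')=1, C('I')=2, C('S')=3, C('a')=4, C('c')=5, C('k')=6, C('n')=7, C('o')=8
L[0]='S': occ=0, LF[0]=C('S')+0=3+0=3
L[1]='o': occ=0, LF[1]=C('o')+0=8+0=8
L[2]='E': occ=0, LF[2]=C('E')+0=1+0=1
L[3]='I': occ=0, LF[3]=C('I')+0=2+0=2
L[4]='$': occ=0, LF[4]=C('$')+0=0+0=0
L[5]='a': occ=0, LF[5]=C('a')+0=4+0=4
L[6]='c': occ=0, LF[6]=C('c')+0=5+0=5
L[7]='k': occ=0, LF[7]=C('k')+0=6+0=6
L[8]='n': occ=0, LF[8]=C('n')+0=7+0=7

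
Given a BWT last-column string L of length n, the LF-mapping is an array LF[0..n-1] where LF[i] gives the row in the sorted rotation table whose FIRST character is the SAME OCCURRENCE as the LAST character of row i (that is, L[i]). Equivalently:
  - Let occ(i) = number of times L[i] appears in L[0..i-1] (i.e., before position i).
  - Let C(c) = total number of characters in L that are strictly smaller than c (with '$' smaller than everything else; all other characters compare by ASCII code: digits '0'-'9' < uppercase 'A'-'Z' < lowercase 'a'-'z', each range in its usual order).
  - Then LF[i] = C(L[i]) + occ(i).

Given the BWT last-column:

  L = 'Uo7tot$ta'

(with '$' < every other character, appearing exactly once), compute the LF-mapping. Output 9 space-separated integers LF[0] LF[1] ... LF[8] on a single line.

Answer: 2 4 1 6 5 7 0 8 3

Derivation:
Char counts: '$':1, '7':1, 'U':1, 'a':1, 'o':2, 't':3
C (first-col start): C('$')=0, C('7')=1, C('U')=2, C('a')=3, C('o')=4, C('t')=6
L[0]='U': occ=0, LF[0]=C('U')+0=2+0=2
L[1]='o': occ=0, LF[1]=C('o')+0=4+0=4
L[2]='7': occ=0, LF[2]=C('7')+0=1+0=1
L[3]='t': occ=0, LF[3]=C('t')+0=6+0=6
L[4]='o': occ=1, LF[4]=C('o')+1=4+1=5
L[5]='t': occ=1, LF[5]=C('t')+1=6+1=7
L[6]='$': occ=0, LF[6]=C('$')+0=0+0=0
L[7]='t': occ=2, LF[7]=C('t')+2=6+2=8
L[8]='a': occ=0, LF[8]=C('a')+0=3+0=3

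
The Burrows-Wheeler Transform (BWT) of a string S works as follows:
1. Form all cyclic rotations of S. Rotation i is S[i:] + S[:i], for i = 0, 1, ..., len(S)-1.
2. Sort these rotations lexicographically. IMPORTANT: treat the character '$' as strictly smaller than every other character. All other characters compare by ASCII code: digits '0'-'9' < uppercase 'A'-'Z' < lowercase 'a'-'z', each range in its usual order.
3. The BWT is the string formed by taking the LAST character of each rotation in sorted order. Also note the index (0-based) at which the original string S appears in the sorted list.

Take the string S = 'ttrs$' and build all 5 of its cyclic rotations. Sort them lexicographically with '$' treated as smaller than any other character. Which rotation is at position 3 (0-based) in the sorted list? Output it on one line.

All 5 rotations (rotation i = S[i:]+S[:i]):
  rot[0] = ttrs$
  rot[1] = trs$t
  rot[2] = rs$tt
  rot[3] = s$ttr
  rot[4] = $ttrs
Sorted (with $ < everything):
  sorted[0] = $ttrs
  sorted[1] = rs$tt
  sorted[2] = s$ttr
  sorted[3] = trs$t
  sorted[4] = ttrs$
sorted[3] = trs$t

Answer: trs$t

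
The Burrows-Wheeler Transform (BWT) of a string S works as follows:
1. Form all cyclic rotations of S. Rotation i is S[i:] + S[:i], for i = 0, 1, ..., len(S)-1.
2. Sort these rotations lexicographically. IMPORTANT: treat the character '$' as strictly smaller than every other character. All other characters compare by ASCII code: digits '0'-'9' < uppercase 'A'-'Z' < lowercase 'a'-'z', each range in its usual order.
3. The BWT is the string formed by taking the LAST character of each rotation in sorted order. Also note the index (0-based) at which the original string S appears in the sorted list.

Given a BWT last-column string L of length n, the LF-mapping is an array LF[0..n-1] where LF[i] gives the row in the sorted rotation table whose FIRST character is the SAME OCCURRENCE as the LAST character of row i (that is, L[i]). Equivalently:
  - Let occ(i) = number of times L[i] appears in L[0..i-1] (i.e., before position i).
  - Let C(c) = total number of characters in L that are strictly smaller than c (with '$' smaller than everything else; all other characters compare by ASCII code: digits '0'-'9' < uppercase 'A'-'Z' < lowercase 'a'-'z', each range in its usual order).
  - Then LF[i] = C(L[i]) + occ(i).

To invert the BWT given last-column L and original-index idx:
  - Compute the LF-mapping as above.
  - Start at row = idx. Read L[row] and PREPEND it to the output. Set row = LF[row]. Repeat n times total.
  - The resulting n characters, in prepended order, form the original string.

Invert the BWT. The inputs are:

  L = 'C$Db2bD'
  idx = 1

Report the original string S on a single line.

LF mapping: 2 0 3 5 1 6 4
Walk LF starting at row 1, prepending L[row]:
  step 1: row=1, L[1]='$', prepend. Next row=LF[1]=0
  step 2: row=0, L[0]='C', prepend. Next row=LF[0]=2
  step 3: row=2, L[2]='D', prepend. Next row=LF[2]=3
  step 4: row=3, L[3]='b', prepend. Next row=LF[3]=5
  step 5: row=5, L[5]='b', prepend. Next row=LF[5]=6
  step 6: row=6, L[6]='D', prepend. Next row=LF[6]=4
  step 7: row=4, L[4]='2', prepend. Next row=LF[4]=1
Reversed output: 2DbbDC$

Answer: 2DbbDC$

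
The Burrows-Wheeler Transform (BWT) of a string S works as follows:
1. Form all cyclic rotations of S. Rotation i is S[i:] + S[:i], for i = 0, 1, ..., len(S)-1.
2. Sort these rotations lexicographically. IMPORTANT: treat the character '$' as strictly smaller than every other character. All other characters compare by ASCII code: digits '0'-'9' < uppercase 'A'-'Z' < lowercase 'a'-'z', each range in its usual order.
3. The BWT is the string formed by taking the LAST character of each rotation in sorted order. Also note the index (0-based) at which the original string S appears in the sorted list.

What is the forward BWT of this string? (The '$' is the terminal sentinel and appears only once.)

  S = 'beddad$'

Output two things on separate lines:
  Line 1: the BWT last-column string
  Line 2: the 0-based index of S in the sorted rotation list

All 7 rotations (rotation i = S[i:]+S[:i]):
  rot[0] = beddad$
  rot[1] = eddad$b
  rot[2] = ddad$be
  rot[3] = dad$bed
  rot[4] = ad$bedd
  rot[5] = d$bedda
  rot[6] = $beddad
Sorted (with $ < everything):
  sorted[0] = $beddad  (last char: 'd')
  sorted[1] = ad$bedd  (last char: 'd')
  sorted[2] = beddad$  (last char: '$')
  sorted[3] = d$bedda  (last char: 'a')
  sorted[4] = dad$bed  (last char: 'd')
  sorted[5] = ddad$be  (last char: 'e')
  sorted[6] = eddad$b  (last char: 'b')
Last column: dd$adeb
Original string S is at sorted index 2

Answer: dd$adeb
2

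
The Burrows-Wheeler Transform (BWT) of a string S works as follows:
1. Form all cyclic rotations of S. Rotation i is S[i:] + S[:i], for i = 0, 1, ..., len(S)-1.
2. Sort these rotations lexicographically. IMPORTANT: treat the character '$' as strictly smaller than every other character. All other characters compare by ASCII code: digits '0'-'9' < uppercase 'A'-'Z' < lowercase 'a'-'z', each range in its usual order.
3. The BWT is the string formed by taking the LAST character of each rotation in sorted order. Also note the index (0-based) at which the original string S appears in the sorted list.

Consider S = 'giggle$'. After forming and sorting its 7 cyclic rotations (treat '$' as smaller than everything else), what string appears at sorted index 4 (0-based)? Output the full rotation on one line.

All 7 rotations (rotation i = S[i:]+S[:i]):
  rot[0] = giggle$
  rot[1] = iggle$g
  rot[2] = ggle$gi
  rot[3] = gle$gig
  rot[4] = le$gigg
  rot[5] = e$giggl
  rot[6] = $giggle
Sorted (with $ < everything):
  sorted[0] = $giggle
  sorted[1] = e$giggl
  sorted[2] = ggle$gi
  sorted[3] = giggle$
  sorted[4] = gle$gig
  sorted[5] = iggle$g
  sorted[6] = le$gigg
sorted[4] = gle$gig

Answer: gle$gig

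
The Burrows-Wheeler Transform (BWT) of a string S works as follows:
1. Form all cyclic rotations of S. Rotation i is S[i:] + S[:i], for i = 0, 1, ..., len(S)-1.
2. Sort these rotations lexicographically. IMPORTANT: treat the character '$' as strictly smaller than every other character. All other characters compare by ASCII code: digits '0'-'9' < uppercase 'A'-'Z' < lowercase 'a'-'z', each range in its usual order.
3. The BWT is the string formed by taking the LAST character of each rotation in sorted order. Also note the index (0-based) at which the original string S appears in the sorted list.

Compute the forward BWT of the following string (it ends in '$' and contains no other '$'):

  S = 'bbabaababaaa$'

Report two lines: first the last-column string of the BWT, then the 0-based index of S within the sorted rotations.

Answer: aaabbbbaaaab$
12

Derivation:
All 13 rotations (rotation i = S[i:]+S[:i]):
  rot[0] = bbabaababaaa$
  rot[1] = babaababaaa$b
  rot[2] = abaababaaa$bb
  rot[3] = baababaaa$bba
  rot[4] = aababaaa$bbab
  rot[5] = ababaaa$bbaba
  rot[6] = babaaa$bbabaa
  rot[7] = abaaa$bbabaab
  rot[8] = baaa$bbabaaba
  rot[9] = aaa$bbabaabab
  rot[10] = aa$bbabaababa
  rot[11] = a$bbabaababaa
  rot[12] = $bbabaababaaa
Sorted (with $ < everything):
  sorted[0] = $bbabaababaaa  (last char: 'a')
  sorted[1] = a$bbabaababaa  (last char: 'a')
  sorted[2] = aa$bbabaababa  (last char: 'a')
  sorted[3] = aaa$bbabaabab  (last char: 'b')
  sorted[4] = aababaaa$bbab  (last char: 'b')
  sorted[5] = abaaa$bbabaab  (last char: 'b')
  sorted[6] = abaababaaa$bb  (last char: 'b')
  sorted[7] = ababaaa$bbaba  (last char: 'a')
  sorted[8] = baaa$bbabaaba  (last char: 'a')
  sorted[9] = baababaaa$bba  (last char: 'a')
  sorted[10] = babaaa$bbabaa  (last char: 'a')
  sorted[11] = babaababaaa$b  (last char: 'b')
  sorted[12] = bbabaababaaa$  (last char: '$')
Last column: aaabbbbaaaab$
Original string S is at sorted index 12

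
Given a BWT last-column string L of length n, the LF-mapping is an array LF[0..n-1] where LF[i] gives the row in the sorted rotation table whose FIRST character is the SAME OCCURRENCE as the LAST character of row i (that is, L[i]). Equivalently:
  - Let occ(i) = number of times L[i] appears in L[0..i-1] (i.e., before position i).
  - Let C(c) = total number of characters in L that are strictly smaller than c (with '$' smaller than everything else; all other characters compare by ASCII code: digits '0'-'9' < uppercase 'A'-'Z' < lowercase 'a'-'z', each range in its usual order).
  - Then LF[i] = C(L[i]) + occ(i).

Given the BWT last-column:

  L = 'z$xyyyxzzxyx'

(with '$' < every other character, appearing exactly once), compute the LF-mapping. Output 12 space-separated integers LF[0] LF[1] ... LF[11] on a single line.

Char counts: '$':1, 'x':4, 'y':4, 'z':3
C (first-col start): C('$')=0, C('x')=1, C('y')=5, C('z')=9
L[0]='z': occ=0, LF[0]=C('z')+0=9+0=9
L[1]='$': occ=0, LF[1]=C('$')+0=0+0=0
L[2]='x': occ=0, LF[2]=C('x')+0=1+0=1
L[3]='y': occ=0, LF[3]=C('y')+0=5+0=5
L[4]='y': occ=1, LF[4]=C('y')+1=5+1=6
L[5]='y': occ=2, LF[5]=C('y')+2=5+2=7
L[6]='x': occ=1, LF[6]=C('x')+1=1+1=2
L[7]='z': occ=1, LF[7]=C('z')+1=9+1=10
L[8]='z': occ=2, LF[8]=C('z')+2=9+2=11
L[9]='x': occ=2, LF[9]=C('x')+2=1+2=3
L[10]='y': occ=3, LF[10]=C('y')+3=5+3=8
L[11]='x': occ=3, LF[11]=C('x')+3=1+3=4

Answer: 9 0 1 5 6 7 2 10 11 3 8 4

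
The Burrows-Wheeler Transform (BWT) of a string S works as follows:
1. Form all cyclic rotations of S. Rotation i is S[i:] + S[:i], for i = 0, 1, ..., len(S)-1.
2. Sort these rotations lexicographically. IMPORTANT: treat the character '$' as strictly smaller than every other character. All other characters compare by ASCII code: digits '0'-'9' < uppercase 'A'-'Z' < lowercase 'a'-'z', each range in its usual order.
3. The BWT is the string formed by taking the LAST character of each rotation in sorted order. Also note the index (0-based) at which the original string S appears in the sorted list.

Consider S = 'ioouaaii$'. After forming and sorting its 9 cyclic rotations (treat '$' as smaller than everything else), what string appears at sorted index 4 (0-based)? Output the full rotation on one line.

Answer: ii$ioouaa

Derivation:
All 9 rotations (rotation i = S[i:]+S[:i]):
  rot[0] = ioouaaii$
  rot[1] = oouaaii$i
  rot[2] = ouaaii$io
  rot[3] = uaaii$ioo
  rot[4] = aaii$ioou
  rot[5] = aii$iooua
  rot[6] = ii$ioouaa
  rot[7] = i$ioouaai
  rot[8] = $ioouaaii
Sorted (with $ < everything):
  sorted[0] = $ioouaaii
  sorted[1] = aaii$ioou
  sorted[2] = aii$iooua
  sorted[3] = i$ioouaai
  sorted[4] = ii$ioouaa
  sorted[5] = ioouaaii$
  sorted[6] = oouaaii$i
  sorted[7] = ouaaii$io
  sorted[8] = uaaii$ioo
sorted[4] = ii$ioouaa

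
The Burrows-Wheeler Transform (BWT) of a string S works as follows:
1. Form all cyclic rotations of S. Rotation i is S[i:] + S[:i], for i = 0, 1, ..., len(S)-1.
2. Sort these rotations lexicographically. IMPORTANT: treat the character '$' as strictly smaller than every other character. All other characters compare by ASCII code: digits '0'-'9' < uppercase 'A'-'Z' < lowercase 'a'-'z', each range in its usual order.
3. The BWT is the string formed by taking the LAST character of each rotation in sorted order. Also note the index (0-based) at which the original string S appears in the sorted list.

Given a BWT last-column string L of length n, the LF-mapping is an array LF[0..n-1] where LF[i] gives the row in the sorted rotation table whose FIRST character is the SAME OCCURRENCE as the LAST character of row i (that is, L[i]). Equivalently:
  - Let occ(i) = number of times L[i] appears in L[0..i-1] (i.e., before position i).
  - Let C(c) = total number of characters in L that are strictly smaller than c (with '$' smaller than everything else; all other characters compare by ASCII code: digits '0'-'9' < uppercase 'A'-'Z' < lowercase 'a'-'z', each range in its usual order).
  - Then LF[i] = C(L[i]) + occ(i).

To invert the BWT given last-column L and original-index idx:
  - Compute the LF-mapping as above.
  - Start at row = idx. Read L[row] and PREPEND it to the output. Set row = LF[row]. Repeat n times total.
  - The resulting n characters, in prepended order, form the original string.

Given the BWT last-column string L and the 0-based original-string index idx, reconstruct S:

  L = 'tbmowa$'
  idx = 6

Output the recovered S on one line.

Answer: wombat$

Derivation:
LF mapping: 5 2 3 4 6 1 0
Walk LF starting at row 6, prepending L[row]:
  step 1: row=6, L[6]='$', prepend. Next row=LF[6]=0
  step 2: row=0, L[0]='t', prepend. Next row=LF[0]=5
  step 3: row=5, L[5]='a', prepend. Next row=LF[5]=1
  step 4: row=1, L[1]='b', prepend. Next row=LF[1]=2
  step 5: row=2, L[2]='m', prepend. Next row=LF[2]=3
  step 6: row=3, L[3]='o', prepend. Next row=LF[3]=4
  step 7: row=4, L[4]='w', prepend. Next row=LF[4]=6
Reversed output: wombat$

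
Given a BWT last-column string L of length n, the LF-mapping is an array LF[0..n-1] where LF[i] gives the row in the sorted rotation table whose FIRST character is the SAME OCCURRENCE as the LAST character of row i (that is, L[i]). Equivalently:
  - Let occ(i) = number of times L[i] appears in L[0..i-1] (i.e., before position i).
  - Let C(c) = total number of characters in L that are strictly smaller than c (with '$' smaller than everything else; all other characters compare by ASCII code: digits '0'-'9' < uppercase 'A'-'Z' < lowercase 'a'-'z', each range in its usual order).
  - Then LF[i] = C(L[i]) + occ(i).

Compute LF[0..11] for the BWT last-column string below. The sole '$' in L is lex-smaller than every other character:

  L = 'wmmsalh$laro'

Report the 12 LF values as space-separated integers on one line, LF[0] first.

Char counts: '$':1, 'a':2, 'h':1, 'l':2, 'm':2, 'o':1, 'r':1, 's':1, 'w':1
C (first-col start): C('$')=0, C('a')=1, C('h')=3, C('l')=4, C('m')=6, C('o')=8, C('r')=9, C('s')=10, C('w')=11
L[0]='w': occ=0, LF[0]=C('w')+0=11+0=11
L[1]='m': occ=0, LF[1]=C('m')+0=6+0=6
L[2]='m': occ=1, LF[2]=C('m')+1=6+1=7
L[3]='s': occ=0, LF[3]=C('s')+0=10+0=10
L[4]='a': occ=0, LF[4]=C('a')+0=1+0=1
L[5]='l': occ=0, LF[5]=C('l')+0=4+0=4
L[6]='h': occ=0, LF[6]=C('h')+0=3+0=3
L[7]='$': occ=0, LF[7]=C('$')+0=0+0=0
L[8]='l': occ=1, LF[8]=C('l')+1=4+1=5
L[9]='a': occ=1, LF[9]=C('a')+1=1+1=2
L[10]='r': occ=0, LF[10]=C('r')+0=9+0=9
L[11]='o': occ=0, LF[11]=C('o')+0=8+0=8

Answer: 11 6 7 10 1 4 3 0 5 2 9 8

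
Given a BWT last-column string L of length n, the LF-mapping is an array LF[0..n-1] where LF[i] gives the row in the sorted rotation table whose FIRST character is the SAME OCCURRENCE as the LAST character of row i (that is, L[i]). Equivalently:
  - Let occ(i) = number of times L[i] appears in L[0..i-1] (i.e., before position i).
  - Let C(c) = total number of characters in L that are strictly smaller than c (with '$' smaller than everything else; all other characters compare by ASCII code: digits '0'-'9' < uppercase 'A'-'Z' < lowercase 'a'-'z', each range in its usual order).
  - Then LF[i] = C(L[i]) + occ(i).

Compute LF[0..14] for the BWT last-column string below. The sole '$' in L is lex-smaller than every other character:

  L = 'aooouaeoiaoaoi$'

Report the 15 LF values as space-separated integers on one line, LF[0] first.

Answer: 1 8 9 10 14 2 5 11 6 3 12 4 13 7 0

Derivation:
Char counts: '$':1, 'a':4, 'e':1, 'i':2, 'o':6, 'u':1
C (first-col start): C('$')=0, C('a')=1, C('e')=5, C('i')=6, C('o')=8, C('u')=14
L[0]='a': occ=0, LF[0]=C('a')+0=1+0=1
L[1]='o': occ=0, LF[1]=C('o')+0=8+0=8
L[2]='o': occ=1, LF[2]=C('o')+1=8+1=9
L[3]='o': occ=2, LF[3]=C('o')+2=8+2=10
L[4]='u': occ=0, LF[4]=C('u')+0=14+0=14
L[5]='a': occ=1, LF[5]=C('a')+1=1+1=2
L[6]='e': occ=0, LF[6]=C('e')+0=5+0=5
L[7]='o': occ=3, LF[7]=C('o')+3=8+3=11
L[8]='i': occ=0, LF[8]=C('i')+0=6+0=6
L[9]='a': occ=2, LF[9]=C('a')+2=1+2=3
L[10]='o': occ=4, LF[10]=C('o')+4=8+4=12
L[11]='a': occ=3, LF[11]=C('a')+3=1+3=4
L[12]='o': occ=5, LF[12]=C('o')+5=8+5=13
L[13]='i': occ=1, LF[13]=C('i')+1=6+1=7
L[14]='$': occ=0, LF[14]=C('$')+0=0+0=0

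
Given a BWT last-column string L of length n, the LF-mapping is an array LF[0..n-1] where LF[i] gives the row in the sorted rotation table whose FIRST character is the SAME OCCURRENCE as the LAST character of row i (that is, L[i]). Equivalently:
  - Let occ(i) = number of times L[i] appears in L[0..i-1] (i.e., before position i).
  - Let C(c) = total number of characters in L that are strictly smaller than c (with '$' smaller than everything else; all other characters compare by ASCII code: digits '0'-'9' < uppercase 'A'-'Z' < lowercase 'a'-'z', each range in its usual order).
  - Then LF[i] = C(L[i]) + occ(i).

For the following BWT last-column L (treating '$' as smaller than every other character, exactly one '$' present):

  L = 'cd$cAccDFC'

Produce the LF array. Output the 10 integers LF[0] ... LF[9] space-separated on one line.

Answer: 5 9 0 6 1 7 8 3 4 2

Derivation:
Char counts: '$':1, 'A':1, 'C':1, 'D':1, 'F':1, 'c':4, 'd':1
C (first-col start): C('$')=0, C('A')=1, C('C')=2, C('D')=3, C('F')=4, C('c')=5, C('d')=9
L[0]='c': occ=0, LF[0]=C('c')+0=5+0=5
L[1]='d': occ=0, LF[1]=C('d')+0=9+0=9
L[2]='$': occ=0, LF[2]=C('$')+0=0+0=0
L[3]='c': occ=1, LF[3]=C('c')+1=5+1=6
L[4]='A': occ=0, LF[4]=C('A')+0=1+0=1
L[5]='c': occ=2, LF[5]=C('c')+2=5+2=7
L[6]='c': occ=3, LF[6]=C('c')+3=5+3=8
L[7]='D': occ=0, LF[7]=C('D')+0=3+0=3
L[8]='F': occ=0, LF[8]=C('F')+0=4+0=4
L[9]='C': occ=0, LF[9]=C('C')+0=2+0=2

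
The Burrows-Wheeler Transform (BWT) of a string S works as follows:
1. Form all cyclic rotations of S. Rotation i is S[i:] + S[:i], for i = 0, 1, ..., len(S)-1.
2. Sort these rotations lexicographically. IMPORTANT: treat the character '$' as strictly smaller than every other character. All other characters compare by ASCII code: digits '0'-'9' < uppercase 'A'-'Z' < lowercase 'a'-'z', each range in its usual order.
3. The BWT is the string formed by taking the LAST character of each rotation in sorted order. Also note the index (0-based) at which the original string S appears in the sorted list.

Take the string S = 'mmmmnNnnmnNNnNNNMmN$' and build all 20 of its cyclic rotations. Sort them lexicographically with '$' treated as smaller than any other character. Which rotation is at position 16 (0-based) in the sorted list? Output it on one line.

Answer: nNNnNNNMmN$mmmmnNnnm

Derivation:
All 20 rotations (rotation i = S[i:]+S[:i]):
  rot[0] = mmmmnNnnmnNNnNNNMmN$
  rot[1] = mmmnNnnmnNNnNNNMmN$m
  rot[2] = mmnNnnmnNNnNNNMmN$mm
  rot[3] = mnNnnmnNNnNNNMmN$mmm
  rot[4] = nNnnmnNNnNNNMmN$mmmm
  rot[5] = NnnmnNNnNNNMmN$mmmmn
  rot[6] = nnmnNNnNNNMmN$mmmmnN
  rot[7] = nmnNNnNNNMmN$mmmmnNn
  rot[8] = mnNNnNNNMmN$mmmmnNnn
  rot[9] = nNNnNNNMmN$mmmmnNnnm
  rot[10] = NNnNNNMmN$mmmmnNnnmn
  rot[11] = NnNNNMmN$mmmmnNnnmnN
  rot[12] = nNNNMmN$mmmmnNnnmnNN
  rot[13] = NNNMmN$mmmmnNnnmnNNn
  rot[14] = NNMmN$mmmmnNnnmnNNnN
  rot[15] = NMmN$mmmmnNnnmnNNnNN
  rot[16] = MmN$mmmmnNnnmnNNnNNN
  rot[17] = mN$mmmmnNnnmnNNnNNNM
  rot[18] = N$mmmmnNnnmnNNnNNNMm
  rot[19] = $mmmmnNnnmnNNnNNNMmN
Sorted (with $ < everything):
  sorted[0] = $mmmmnNnnmnNNnNNNMmN
  sorted[1] = MmN$mmmmnNnnmnNNnNNN
  sorted[2] = N$mmmmnNnnmnNNnNNNMm
  sorted[3] = NMmN$mmmmnNnnmnNNnNN
  sorted[4] = NNMmN$mmmmnNnnmnNNnN
  sorted[5] = NNNMmN$mmmmnNnnmnNNn
  sorted[6] = NNnNNNMmN$mmmmnNnnmn
  sorted[7] = NnNNNMmN$mmmmnNnnmnN
  sorted[8] = NnnmnNNnNNNMmN$mmmmn
  sorted[9] = mN$mmmmnNnnmnNNnNNNM
  sorted[10] = mmmmnNnnmnNNnNNNMmN$
  sorted[11] = mmmnNnnmnNNnNNNMmN$m
  sorted[12] = mmnNnnmnNNnNNNMmN$mm
  sorted[13] = mnNNnNNNMmN$mmmmnNnn
  sorted[14] = mnNnnmnNNnNNNMmN$mmm
  sorted[15] = nNNNMmN$mmmmnNnnmnNN
  sorted[16] = nNNnNNNMmN$mmmmnNnnm
  sorted[17] = nNnnmnNNnNNNMmN$mmmm
  sorted[18] = nmnNNnNNNMmN$mmmmnNn
  sorted[19] = nnmnNNnNNNMmN$mmmmnN
sorted[16] = nNNnNNNMmN$mmmmnNnnm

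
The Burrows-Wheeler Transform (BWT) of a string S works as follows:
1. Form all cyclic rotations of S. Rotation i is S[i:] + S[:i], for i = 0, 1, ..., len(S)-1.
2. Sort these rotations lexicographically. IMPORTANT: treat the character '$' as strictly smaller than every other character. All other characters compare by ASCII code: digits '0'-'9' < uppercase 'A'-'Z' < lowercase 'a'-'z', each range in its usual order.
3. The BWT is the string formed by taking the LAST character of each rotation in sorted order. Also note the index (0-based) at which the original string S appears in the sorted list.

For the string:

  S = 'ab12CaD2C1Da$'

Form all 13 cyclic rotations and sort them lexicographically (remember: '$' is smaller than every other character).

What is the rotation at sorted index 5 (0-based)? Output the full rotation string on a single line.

All 13 rotations (rotation i = S[i:]+S[:i]):
  rot[0] = ab12CaD2C1Da$
  rot[1] = b12CaD2C1Da$a
  rot[2] = 12CaD2C1Da$ab
  rot[3] = 2CaD2C1Da$ab1
  rot[4] = CaD2C1Da$ab12
  rot[5] = aD2C1Da$ab12C
  rot[6] = D2C1Da$ab12Ca
  rot[7] = 2C1Da$ab12CaD
  rot[8] = C1Da$ab12CaD2
  rot[9] = 1Da$ab12CaD2C
  rot[10] = Da$ab12CaD2C1
  rot[11] = a$ab12CaD2C1D
  rot[12] = $ab12CaD2C1Da
Sorted (with $ < everything):
  sorted[0] = $ab12CaD2C1Da
  sorted[1] = 12CaD2C1Da$ab
  sorted[2] = 1Da$ab12CaD2C
  sorted[3] = 2C1Da$ab12CaD
  sorted[4] = 2CaD2C1Da$ab1
  sorted[5] = C1Da$ab12CaD2
  sorted[6] = CaD2C1Da$ab12
  sorted[7] = D2C1Da$ab12Ca
  sorted[8] = Da$ab12CaD2C1
  sorted[9] = a$ab12CaD2C1D
  sorted[10] = aD2C1Da$ab12C
  sorted[11] = ab12CaD2C1Da$
  sorted[12] = b12CaD2C1Da$a
sorted[5] = C1Da$ab12CaD2

Answer: C1Da$ab12CaD2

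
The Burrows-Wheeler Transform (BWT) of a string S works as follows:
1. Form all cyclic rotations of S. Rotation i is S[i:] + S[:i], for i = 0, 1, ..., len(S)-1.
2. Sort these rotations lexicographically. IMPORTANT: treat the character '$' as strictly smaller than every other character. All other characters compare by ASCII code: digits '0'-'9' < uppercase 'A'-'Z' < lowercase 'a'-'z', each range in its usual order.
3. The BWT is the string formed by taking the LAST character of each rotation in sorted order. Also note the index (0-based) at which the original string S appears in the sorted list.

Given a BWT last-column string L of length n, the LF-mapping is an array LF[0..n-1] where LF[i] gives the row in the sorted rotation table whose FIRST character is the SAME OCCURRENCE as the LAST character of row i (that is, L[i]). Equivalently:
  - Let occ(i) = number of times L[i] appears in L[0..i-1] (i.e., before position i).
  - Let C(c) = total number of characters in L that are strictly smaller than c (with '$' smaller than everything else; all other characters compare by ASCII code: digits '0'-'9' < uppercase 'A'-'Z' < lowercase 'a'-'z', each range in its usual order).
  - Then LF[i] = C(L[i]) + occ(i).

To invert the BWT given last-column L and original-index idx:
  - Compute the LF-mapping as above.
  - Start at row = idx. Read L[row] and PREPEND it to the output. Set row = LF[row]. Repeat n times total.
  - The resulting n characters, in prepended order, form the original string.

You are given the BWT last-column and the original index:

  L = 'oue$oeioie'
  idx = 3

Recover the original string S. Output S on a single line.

LF mapping: 6 9 1 0 7 2 4 8 5 3
Walk LF starting at row 3, prepending L[row]:
  step 1: row=3, L[3]='$', prepend. Next row=LF[3]=0
  step 2: row=0, L[0]='o', prepend. Next row=LF[0]=6
  step 3: row=6, L[6]='i', prepend. Next row=LF[6]=4
  step 4: row=4, L[4]='o', prepend. Next row=LF[4]=7
  step 5: row=7, L[7]='o', prepend. Next row=LF[7]=8
  step 6: row=8, L[8]='i', prepend. Next row=LF[8]=5
  step 7: row=5, L[5]='e', prepend. Next row=LF[5]=2
  step 8: row=2, L[2]='e', prepend. Next row=LF[2]=1
  step 9: row=1, L[1]='u', prepend. Next row=LF[1]=9
  step 10: row=9, L[9]='e', prepend. Next row=LF[9]=3
Reversed output: eueeiooio$

Answer: eueeiooio$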